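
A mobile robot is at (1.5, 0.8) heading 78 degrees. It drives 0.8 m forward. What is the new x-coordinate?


x_new = x0 + d*cos(theta)
= 1.5 + 0.8*cos(78)
= 1.5 + 0.1663
= 1.6663


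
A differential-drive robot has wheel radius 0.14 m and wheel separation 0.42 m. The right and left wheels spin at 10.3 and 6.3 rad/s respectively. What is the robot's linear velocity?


vR = r*wR = 0.14*10.3 = 1.442 m/s
vL = r*wL = 0.14*6.3 = 0.882 m/s
v = (vR+vL)/2 = 1.162 m/s
omega = (vR-vL)/L = 1.3333 rad/s
linear velocity = 1.162 m/s


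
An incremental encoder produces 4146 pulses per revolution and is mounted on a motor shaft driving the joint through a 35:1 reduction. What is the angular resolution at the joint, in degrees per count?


counts per rev = 4146
effective counts at joint = 4146 * 35 = 145110
resolution = 360 / 145110
= 0.0025 deg/count


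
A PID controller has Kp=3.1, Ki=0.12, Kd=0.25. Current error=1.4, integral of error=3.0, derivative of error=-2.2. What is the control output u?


u = Kp*e + Ki*int(e) + Kd*de/dt
= 3.1*1.4 + 0.12*3.0 + 0.25*(-2.2)
= 4.34 + 0.36 + -0.55
= 4.15


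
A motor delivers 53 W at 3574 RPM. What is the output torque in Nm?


omega = 3574 * 2*pi/60 = 374.2684 rad/s
tau = P / omega = 53 / 374.2684
= 0.1416 Nm


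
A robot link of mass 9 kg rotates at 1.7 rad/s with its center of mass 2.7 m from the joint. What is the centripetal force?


F = m * omega^2 * r
= 9 * 1.7^2 * 2.7
= 9 * 2.89 * 2.7
= 70.227 N


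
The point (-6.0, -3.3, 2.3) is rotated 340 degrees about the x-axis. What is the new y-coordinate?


Rotation about x-axis: y' = y*cos(theta) - z*sin(theta)
= -3.3 * 0.9397 - 2.3 * -0.342
= -2.3143


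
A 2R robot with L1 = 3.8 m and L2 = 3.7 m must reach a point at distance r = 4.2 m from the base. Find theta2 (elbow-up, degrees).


cos(theta2) = (r^2 - L1^2 - L2^2) / (2*L1*L2)
cos(theta2) = (17.64 - 14.44 - 13.69) / 28.12
cos(theta2) = -0.373044
theta2 = 111.9035 degrees


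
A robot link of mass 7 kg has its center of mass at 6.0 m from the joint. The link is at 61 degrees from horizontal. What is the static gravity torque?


tau = m*g*L*cos(angle)
= 7 * 9.81 * 6.0 * cos(61 deg)
= 7 * 9.81 * 6.0 * 0.4848
= 199.7513 Nm


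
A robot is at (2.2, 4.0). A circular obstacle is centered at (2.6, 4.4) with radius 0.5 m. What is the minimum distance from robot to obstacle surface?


center_dist = sqrt((2.2-2.6)^2 + (4.0-4.4)^2)
= sqrt(0.16 + 0.16)
= 0.5657
min_dist = center_dist - radius = 0.5657 - 0.5 = 0.0657 m


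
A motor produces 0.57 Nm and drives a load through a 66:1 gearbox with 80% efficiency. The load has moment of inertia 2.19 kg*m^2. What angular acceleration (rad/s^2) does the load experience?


tau_out = tau_motor * N * eta
= 0.57 * 66 * 0.8 = 30.096 Nm
alpha = tau_out / I = 30.096 / 2.19
= 13.7425 rad/s^2


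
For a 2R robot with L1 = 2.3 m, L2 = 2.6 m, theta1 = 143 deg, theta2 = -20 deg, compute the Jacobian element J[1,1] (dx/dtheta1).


J[1,1] = -L1*sin(t1) - L2*sin(t1+t2)
= -2.3*sin(143) - 2.6*sin(123)
= -3.5647


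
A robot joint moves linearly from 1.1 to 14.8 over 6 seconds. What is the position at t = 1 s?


s = t/T = 1/6 = 0.1667
p(t) = p0 + (pf-p0)*s
= 1.1 + (14.8 - 1.1) * 0.1667
= 3.3833


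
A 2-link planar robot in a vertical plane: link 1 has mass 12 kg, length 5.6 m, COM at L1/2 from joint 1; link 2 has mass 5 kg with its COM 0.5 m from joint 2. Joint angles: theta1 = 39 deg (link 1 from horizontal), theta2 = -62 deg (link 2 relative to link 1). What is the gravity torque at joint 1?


Horizontal distance from joint 1 to link-1 COM:
  x_c1 = (L1/2)*cos(t1) = 2.8 * 0.7771 = 2.176 m
Horizontal distance from joint 1 to link-2 COM:
  x_c2 = L1*cos(t1) + Lc2*cos(t1+t2)
       = 5.6*0.7771 + 0.5*0.9205 = 4.8123 m
tau1 = m1*g*x_c1 + m2*g*x_c2
     = 12*9.81*2.176 + 5*9.81*4.8123
     = 256.1597 + 236.0418
     = 492.2016 Nm


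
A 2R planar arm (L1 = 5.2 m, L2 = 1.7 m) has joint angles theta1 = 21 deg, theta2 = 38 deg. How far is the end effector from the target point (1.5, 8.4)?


End effector via forward kinematics:
x = L1*cos(t1) + L2*cos(t1+t2) = 5.7302
y = L1*sin(t1) + L2*sin(t1+t2) = 3.3207
Distance to target:
d = sqrt((1.5 - 5.7302)^2 + (8.4 - 3.3207)^2)
= sqrt(17.8944 + 25.7993)
= 6.6101 m


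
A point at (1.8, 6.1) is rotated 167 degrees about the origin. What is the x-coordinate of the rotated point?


x' = x*cos(theta) - y*sin(theta)
cos(167 deg) = -0.9744, sin(167 deg) = 0.225
x' = 1.8 * -0.9744 - 6.1 * 0.225
= -1.7539 - 1.3722
= -3.1261


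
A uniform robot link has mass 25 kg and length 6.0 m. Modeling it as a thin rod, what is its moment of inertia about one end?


I = (1/3) * m * L^2
= (1/3) * 25 * 6.0^2
= 0.333333 * 25 * 36.0
= 300.0 kg*m^2


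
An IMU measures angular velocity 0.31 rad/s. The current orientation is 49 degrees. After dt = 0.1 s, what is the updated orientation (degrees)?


delta_theta = w * dt = 0.31 * 0.1 = 0.031 rad
= 1.7762 deg
theta_new = 49 + 1.7762 = 50.7762 deg


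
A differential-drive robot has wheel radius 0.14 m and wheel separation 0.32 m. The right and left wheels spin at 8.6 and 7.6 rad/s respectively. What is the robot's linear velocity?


vR = r*wR = 0.14*8.6 = 1.204 m/s
vL = r*wL = 0.14*7.6 = 1.064 m/s
v = (vR+vL)/2 = 1.134 m/s
omega = (vR-vL)/L = 0.4375 rad/s
linear velocity = 1.134 m/s


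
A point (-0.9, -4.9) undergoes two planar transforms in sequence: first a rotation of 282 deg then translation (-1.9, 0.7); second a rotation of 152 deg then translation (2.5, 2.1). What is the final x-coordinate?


After transform 1:
x1 = cos(282)*-0.9 - sin(282)*-4.9 + -1.9 = -6.88
y1 = sin(282)*-0.9 + cos(282)*-4.9 + 0.7 = 0.5616
After transform 2:
x2 = cos(152)*-6.88 - sin(152)*0.5616 + 2.5
= 8.3111


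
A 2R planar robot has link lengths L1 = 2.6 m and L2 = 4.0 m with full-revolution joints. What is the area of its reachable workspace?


r_max = L1 + L2 = 6.6 m
r_min = |L1 - L2| = 1.4 m
Area = pi*(r_max^2 - r_min^2)
= pi*(43.56 - 1.96)
= pi * 41.6
= 130.6903 m^2


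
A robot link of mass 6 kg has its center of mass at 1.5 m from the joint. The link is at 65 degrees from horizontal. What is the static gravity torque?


tau = m*g*L*cos(angle)
= 6 * 9.81 * 1.5 * cos(65 deg)
= 6 * 9.81 * 1.5 * 0.4226
= 37.313 Nm


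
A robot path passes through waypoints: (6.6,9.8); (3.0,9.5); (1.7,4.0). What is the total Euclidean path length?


Segment lengths:
  seg1 = sqrt((-3.6)^2 + (-0.3)^2) = 3.6125
  seg2 = sqrt((-1.3)^2 + (-5.5)^2) = 5.6515
Total = 9.264


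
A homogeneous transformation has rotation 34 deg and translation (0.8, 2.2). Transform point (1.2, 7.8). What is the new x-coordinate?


x' = cos(theta)*px - sin(theta)*py + tx
= 0.829*1.2 - 0.5592*7.8 + 0.8
= -2.5669


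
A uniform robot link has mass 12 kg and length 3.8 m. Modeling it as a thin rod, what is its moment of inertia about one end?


I = (1/3) * m * L^2
= (1/3) * 12 * 3.8^2
= 0.333333 * 12 * 14.44
= 57.76 kg*m^2


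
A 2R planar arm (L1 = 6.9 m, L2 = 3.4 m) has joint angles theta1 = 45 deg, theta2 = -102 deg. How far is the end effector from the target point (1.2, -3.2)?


End effector via forward kinematics:
x = L1*cos(t1) + L2*cos(t1+t2) = 6.7308
y = L1*sin(t1) + L2*sin(t1+t2) = 2.0276
Distance to target:
d = sqrt((1.2 - 6.7308)^2 + (-3.2 - 2.0276)^2)
= sqrt(30.5899 + 27.3274)
= 7.6103 m


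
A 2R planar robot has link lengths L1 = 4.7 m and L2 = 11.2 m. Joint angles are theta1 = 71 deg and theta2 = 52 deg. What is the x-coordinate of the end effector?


Convert angles to radians: theta1 = 1.2392, theta2 = 0.9076
x = L1*cos(theta1) + L2*cos(theta1+theta2)
x = 1.5302 + -6.1
x = -4.5698


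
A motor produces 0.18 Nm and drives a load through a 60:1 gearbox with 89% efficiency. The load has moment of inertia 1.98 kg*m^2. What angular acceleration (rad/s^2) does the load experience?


tau_out = tau_motor * N * eta
= 0.18 * 60 * 0.89 = 9.612 Nm
alpha = tau_out / I = 9.612 / 1.98
= 4.8545 rad/s^2


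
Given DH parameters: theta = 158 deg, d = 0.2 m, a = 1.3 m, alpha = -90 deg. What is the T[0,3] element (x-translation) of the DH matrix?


T[0,3] = a * cos(theta)
= 1.3 * cos(158 deg)
= 1.3 * -0.9272
= -1.2053


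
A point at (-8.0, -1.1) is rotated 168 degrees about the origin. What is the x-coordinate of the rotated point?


x' = x*cos(theta) - y*sin(theta)
cos(168 deg) = -0.9781, sin(168 deg) = 0.2079
x' = -8.0 * -0.9781 - -1.1 * 0.2079
= 7.8252 - -0.2287
= 8.0539


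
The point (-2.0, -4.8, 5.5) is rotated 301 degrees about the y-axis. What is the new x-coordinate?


Rotation about y-axis: x' = x*cos(theta) + z*sin(theta)
= -2.0 * 0.515 + 5.5 * -0.8572
= -5.7445


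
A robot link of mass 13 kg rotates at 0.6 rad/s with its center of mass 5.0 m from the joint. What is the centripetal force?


F = m * omega^2 * r
= 13 * 0.6^2 * 5.0
= 13 * 0.36 * 5.0
= 23.4 N


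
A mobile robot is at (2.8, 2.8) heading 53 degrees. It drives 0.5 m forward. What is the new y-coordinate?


y_new = y0 + d*sin(theta)
= 2.8 + 0.5*sin(53)
= 2.8 + 0.3993
= 3.1993


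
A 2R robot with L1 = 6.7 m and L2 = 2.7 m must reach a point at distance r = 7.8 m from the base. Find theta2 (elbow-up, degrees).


cos(theta2) = (r^2 - L1^2 - L2^2) / (2*L1*L2)
cos(theta2) = (60.84 - 44.89 - 7.29) / 36.18
cos(theta2) = 0.239359
theta2 = 76.1513 degrees


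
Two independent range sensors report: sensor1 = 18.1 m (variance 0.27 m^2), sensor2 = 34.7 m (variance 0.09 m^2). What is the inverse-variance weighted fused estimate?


w1 = (1/var1) / (1/var1 + 1/var2)
   = 3.7037 / (3.7037 + 11.1111) = 0.25
w2 = 1 - w1 = 0.75
fused = w1*s1 + w2*s2 = 4.525 + 26.025
= 30.55 m


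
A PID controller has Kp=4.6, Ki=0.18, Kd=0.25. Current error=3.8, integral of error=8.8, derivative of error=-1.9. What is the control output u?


u = Kp*e + Ki*int(e) + Kd*de/dt
= 4.6*3.8 + 0.18*8.8 + 0.25*(-1.9)
= 17.48 + 1.584 + -0.475
= 18.589


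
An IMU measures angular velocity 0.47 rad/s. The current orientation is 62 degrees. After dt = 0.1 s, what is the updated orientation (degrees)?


delta_theta = w * dt = 0.47 * 0.1 = 0.047 rad
= 2.6929 deg
theta_new = 62 + 2.6929 = 64.6929 deg


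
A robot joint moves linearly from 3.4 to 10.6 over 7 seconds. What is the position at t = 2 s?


s = t/T = 2/7 = 0.2857
p(t) = p0 + (pf-p0)*s
= 3.4 + (10.6 - 3.4) * 0.2857
= 5.4571


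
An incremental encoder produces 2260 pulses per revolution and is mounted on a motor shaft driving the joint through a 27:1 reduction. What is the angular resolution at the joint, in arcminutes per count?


counts per rev = 2260
effective counts at joint = 2260 * 27 = 61020
resolution = 360*60 / 61020
= 0.354 arcmin/count


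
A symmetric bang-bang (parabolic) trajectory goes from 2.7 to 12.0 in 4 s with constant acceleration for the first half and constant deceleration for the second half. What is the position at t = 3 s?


Symmetric rest-to-rest: each phase covers (pf-p0)/2 in time T/2. 0.5*a*(T/2)^2 = (pf-p0)/2 => a = 4*(pf-p0)/T^2
a = 4*(12.0-2.7)/4^2 = 2.325
t = 3 is in the deceleration phase (t > T/2).
p = pf - 0.5*a*(T-t)^2 = 12.0 - 0.5*2.325*1^2
= 10.8375


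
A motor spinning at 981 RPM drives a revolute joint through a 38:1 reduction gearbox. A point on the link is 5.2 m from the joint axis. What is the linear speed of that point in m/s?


omega_motor = 981 * 2*pi/60 = 102.7301 rad/s
omega_joint = omega_motor / 38 = 2.7034 rad/s
v = omega_joint * r = 2.7034 * 5.2
= 14.0578 m/s


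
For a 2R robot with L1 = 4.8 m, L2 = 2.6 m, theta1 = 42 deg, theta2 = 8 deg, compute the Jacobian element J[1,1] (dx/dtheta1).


J[1,1] = -L1*sin(t1) - L2*sin(t1+t2)
= -4.8*sin(42) - 2.6*sin(50)
= -5.2035


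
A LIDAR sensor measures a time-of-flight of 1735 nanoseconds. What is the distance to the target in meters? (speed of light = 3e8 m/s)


tof = 1735 ns = 1.735e-06 s
dist = c * tof / 2
= 3e8 * 1.735e-06 / 2
= 260.25 m


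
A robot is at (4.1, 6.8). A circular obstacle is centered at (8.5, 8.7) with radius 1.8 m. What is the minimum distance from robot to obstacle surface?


center_dist = sqrt((4.1-8.5)^2 + (6.8-8.7)^2)
= sqrt(19.36 + 3.61)
= 4.7927
min_dist = center_dist - radius = 4.7927 - 1.8 = 2.9927 m


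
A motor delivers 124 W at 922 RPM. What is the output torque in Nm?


omega = 922 * 2*pi/60 = 96.5516 rad/s
tau = P / omega = 124 / 96.5516
= 1.2843 Nm


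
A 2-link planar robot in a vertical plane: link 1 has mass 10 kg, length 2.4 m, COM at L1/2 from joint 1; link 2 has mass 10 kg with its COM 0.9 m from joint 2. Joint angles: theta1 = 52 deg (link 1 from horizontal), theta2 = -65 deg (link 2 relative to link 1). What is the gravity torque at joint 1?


Horizontal distance from joint 1 to link-1 COM:
  x_c1 = (L1/2)*cos(t1) = 1.2 * 0.6157 = 0.7388 m
Horizontal distance from joint 1 to link-2 COM:
  x_c2 = L1*cos(t1) + Lc2*cos(t1+t2)
       = 2.4*0.6157 + 0.9*0.9744 = 2.3545 m
tau1 = m1*g*x_c1 + m2*g*x_c2
     = 10*9.81*0.7388 + 10*9.81*2.3545
     = 72.4757 + 230.9785
     = 303.4541 Nm


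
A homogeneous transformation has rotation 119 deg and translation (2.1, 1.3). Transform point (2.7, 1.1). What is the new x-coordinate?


x' = cos(theta)*px - sin(theta)*py + tx
= -0.4848*2.7 - 0.8746*1.1 + 2.1
= -0.1711


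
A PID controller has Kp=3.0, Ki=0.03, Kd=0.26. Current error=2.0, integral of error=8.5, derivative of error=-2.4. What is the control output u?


u = Kp*e + Ki*int(e) + Kd*de/dt
= 3.0*2.0 + 0.03*8.5 + 0.26*(-2.4)
= 6.0 + 0.255 + -0.624
= 5.631


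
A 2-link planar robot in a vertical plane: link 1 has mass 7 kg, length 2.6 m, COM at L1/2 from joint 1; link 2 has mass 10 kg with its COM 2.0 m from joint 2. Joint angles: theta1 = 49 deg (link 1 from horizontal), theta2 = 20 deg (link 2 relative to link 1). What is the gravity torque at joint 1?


Horizontal distance from joint 1 to link-1 COM:
  x_c1 = (L1/2)*cos(t1) = 1.3 * 0.6561 = 0.8529 m
Horizontal distance from joint 1 to link-2 COM:
  x_c2 = L1*cos(t1) + Lc2*cos(t1+t2)
       = 2.6*0.6561 + 2.0*0.3584 = 2.4225 m
tau1 = m1*g*x_c1 + m2*g*x_c2
     = 7*9.81*0.8529 + 10*9.81*2.4225
     = 58.567 + 237.6462
     = 296.2133 Nm


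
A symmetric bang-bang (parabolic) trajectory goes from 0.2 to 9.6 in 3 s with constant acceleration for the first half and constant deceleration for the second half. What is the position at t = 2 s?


Symmetric rest-to-rest: each phase covers (pf-p0)/2 in time T/2. 0.5*a*(T/2)^2 = (pf-p0)/2 => a = 4*(pf-p0)/T^2
a = 4*(9.6-0.2)/3^2 = 4.1778
t = 2 is in the deceleration phase (t > T/2).
p = pf - 0.5*a*(T-t)^2 = 9.6 - 0.5*4.1778*1^2
= 7.5111


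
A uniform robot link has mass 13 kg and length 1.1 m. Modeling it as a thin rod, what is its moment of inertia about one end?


I = (1/3) * m * L^2
= (1/3) * 13 * 1.1^2
= 0.333333 * 13 * 1.21
= 5.2433 kg*m^2


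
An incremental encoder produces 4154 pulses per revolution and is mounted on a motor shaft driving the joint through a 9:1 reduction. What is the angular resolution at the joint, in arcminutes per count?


counts per rev = 4154
effective counts at joint = 4154 * 9 = 37386
resolution = 360*60 / 37386
= 0.5778 arcmin/count


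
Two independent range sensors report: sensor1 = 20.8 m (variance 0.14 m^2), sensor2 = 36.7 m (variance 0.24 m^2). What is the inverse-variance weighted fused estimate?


w1 = (1/var1) / (1/var1 + 1/var2)
   = 7.1429 / (7.1429 + 4.1667) = 0.6316
w2 = 1 - w1 = 0.3684
fused = w1*s1 + w2*s2 = 13.1368 + 13.5211
= 26.6579 m


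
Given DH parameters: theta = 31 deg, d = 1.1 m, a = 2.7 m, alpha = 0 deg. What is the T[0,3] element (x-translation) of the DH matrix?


T[0,3] = a * cos(theta)
= 2.7 * cos(31 deg)
= 2.7 * 0.8572
= 2.3144


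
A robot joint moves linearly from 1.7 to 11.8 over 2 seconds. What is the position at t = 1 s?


s = t/T = 1/2 = 0.5
p(t) = p0 + (pf-p0)*s
= 1.7 + (11.8 - 1.7) * 0.5
= 6.75


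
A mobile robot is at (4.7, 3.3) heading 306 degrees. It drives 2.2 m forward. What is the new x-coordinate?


x_new = x0 + d*cos(theta)
= 4.7 + 2.2*cos(306)
= 4.7 + 1.2931
= 5.9931


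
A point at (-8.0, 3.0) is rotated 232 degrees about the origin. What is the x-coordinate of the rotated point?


x' = x*cos(theta) - y*sin(theta)
cos(232 deg) = -0.6157, sin(232 deg) = -0.788
x' = -8.0 * -0.6157 - 3.0 * -0.788
= 4.9253 - -2.364
= 7.2893


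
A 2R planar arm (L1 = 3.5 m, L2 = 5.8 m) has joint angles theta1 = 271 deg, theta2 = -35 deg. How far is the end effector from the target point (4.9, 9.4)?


End effector via forward kinematics:
x = L1*cos(t1) + L2*cos(t1+t2) = -3.1822
y = L1*sin(t1) + L2*sin(t1+t2) = -8.3079
Distance to target:
d = sqrt((4.9 - -3.1822)^2 + (9.4 - -8.3079)^2)
= sqrt(65.3225 + 313.5692)
= 19.4651 m


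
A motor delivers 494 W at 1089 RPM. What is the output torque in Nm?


omega = 1089 * 2*pi/60 = 114.0398 rad/s
tau = P / omega = 494 / 114.0398
= 4.3318 Nm


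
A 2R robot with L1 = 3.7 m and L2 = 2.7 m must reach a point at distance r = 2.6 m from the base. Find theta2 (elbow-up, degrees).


cos(theta2) = (r^2 - L1^2 - L2^2) / (2*L1*L2)
cos(theta2) = (6.76 - 13.69 - 7.29) / 19.98
cos(theta2) = -0.711712
theta2 = 135.3744 degrees


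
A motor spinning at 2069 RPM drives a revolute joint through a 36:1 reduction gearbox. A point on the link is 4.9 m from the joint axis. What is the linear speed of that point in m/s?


omega_motor = 2069 * 2*pi/60 = 216.6652 rad/s
omega_joint = omega_motor / 36 = 6.0185 rad/s
v = omega_joint * r = 6.0185 * 4.9
= 29.4905 m/s


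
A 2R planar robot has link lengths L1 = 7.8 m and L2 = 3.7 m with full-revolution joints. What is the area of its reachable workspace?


r_max = L1 + L2 = 11.5 m
r_min = |L1 - L2| = 4.1 m
Area = pi*(r_max^2 - r_min^2)
= pi*(132.25 - 16.81)
= pi * 115.44
= 362.6655 m^2


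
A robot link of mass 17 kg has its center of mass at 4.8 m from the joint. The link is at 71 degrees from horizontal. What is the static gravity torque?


tau = m*g*L*cos(angle)
= 17 * 9.81 * 4.8 * cos(71 deg)
= 17 * 9.81 * 4.8 * 0.3256
= 260.616 Nm


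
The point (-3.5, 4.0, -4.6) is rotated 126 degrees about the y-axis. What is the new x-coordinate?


Rotation about y-axis: x' = x*cos(theta) + z*sin(theta)
= -3.5 * -0.5878 + -4.6 * 0.809
= -1.6642


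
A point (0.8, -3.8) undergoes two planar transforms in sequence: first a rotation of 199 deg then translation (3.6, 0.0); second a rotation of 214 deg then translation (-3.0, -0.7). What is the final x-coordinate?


After transform 1:
x1 = cos(199)*0.8 - sin(199)*-3.8 + 3.6 = 1.6064
y1 = sin(199)*0.8 + cos(199)*-3.8 + 0.0 = 3.3325
After transform 2:
x2 = cos(214)*1.6064 - sin(214)*3.3325 + -3.0
= -2.4683


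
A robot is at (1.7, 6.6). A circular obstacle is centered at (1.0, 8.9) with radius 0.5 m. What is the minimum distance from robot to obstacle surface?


center_dist = sqrt((1.7-1.0)^2 + (6.6-8.9)^2)
= sqrt(0.49 + 5.29)
= 2.4042
min_dist = center_dist - radius = 2.4042 - 0.5 = 1.9042 m


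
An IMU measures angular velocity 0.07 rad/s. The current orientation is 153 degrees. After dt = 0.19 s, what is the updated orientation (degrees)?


delta_theta = w * dt = 0.07 * 0.19 = 0.0133 rad
= 0.762 deg
theta_new = 153 + 0.762 = 153.762 deg


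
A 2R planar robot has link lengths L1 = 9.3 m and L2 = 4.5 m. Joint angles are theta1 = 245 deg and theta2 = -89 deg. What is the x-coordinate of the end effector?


Convert angles to radians: theta1 = 4.2761, theta2 = -1.5533
x = L1*cos(theta1) + L2*cos(theta1+theta2)
x = -3.9303 + -4.111
x = -8.0413


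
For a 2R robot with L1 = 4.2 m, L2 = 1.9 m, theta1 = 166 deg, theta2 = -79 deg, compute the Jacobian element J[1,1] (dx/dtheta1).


J[1,1] = -L1*sin(t1) - L2*sin(t1+t2)
= -4.2*sin(166) - 1.9*sin(87)
= -2.9135


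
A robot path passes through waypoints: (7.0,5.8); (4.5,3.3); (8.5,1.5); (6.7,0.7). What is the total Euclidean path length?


Segment lengths:
  seg1 = sqrt((-2.5)^2 + (-2.5)^2) = 3.5355
  seg2 = sqrt((4.0)^2 + (-1.8)^2) = 4.3863
  seg3 = sqrt((-1.8)^2 + (-0.8)^2) = 1.9698
Total = 9.8916


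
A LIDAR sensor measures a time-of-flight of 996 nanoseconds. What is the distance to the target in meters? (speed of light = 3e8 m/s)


tof = 996 ns = 9.96e-07 s
dist = c * tof / 2
= 3e8 * 9.96e-07 / 2
= 149.4 m


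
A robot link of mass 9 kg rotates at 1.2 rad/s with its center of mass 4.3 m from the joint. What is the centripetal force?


F = m * omega^2 * r
= 9 * 1.2^2 * 4.3
= 9 * 1.44 * 4.3
= 55.728 N


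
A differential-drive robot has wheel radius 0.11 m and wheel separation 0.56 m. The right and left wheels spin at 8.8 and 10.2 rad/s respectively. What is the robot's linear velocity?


vR = r*wR = 0.11*8.8 = 0.968 m/s
vL = r*wL = 0.11*10.2 = 1.122 m/s
v = (vR+vL)/2 = 1.045 m/s
omega = (vR-vL)/L = -0.275 rad/s
linear velocity = 1.045 m/s


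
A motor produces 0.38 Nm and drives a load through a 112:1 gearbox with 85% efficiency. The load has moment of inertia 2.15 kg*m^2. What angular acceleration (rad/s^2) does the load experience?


tau_out = tau_motor * N * eta
= 0.38 * 112 * 0.85 = 36.176 Nm
alpha = tau_out / I = 36.176 / 2.15
= 16.826 rad/s^2


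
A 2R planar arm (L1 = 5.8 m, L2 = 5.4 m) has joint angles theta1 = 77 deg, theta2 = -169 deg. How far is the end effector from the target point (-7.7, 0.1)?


End effector via forward kinematics:
x = L1*cos(t1) + L2*cos(t1+t2) = 1.1163
y = L1*sin(t1) + L2*sin(t1+t2) = 0.2546
Distance to target:
d = sqrt((-7.7 - 1.1163)^2 + (0.1 - 0.2546)^2)
= sqrt(77.7264 + 0.0239)
= 8.8176 m


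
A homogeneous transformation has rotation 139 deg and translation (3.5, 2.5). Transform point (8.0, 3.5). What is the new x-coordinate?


x' = cos(theta)*px - sin(theta)*py + tx
= -0.7547*8.0 - 0.6561*3.5 + 3.5
= -4.8339


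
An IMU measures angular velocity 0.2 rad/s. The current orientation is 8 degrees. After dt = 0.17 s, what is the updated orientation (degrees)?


delta_theta = w * dt = 0.2 * 0.17 = 0.034 rad
= 1.9481 deg
theta_new = 8 + 1.9481 = 9.9481 deg


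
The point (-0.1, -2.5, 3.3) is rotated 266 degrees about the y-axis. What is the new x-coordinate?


Rotation about y-axis: x' = x*cos(theta) + z*sin(theta)
= -0.1 * -0.0698 + 3.3 * -0.9976
= -3.285


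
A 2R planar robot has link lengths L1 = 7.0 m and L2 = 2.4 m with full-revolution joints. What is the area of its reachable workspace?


r_max = L1 + L2 = 9.4 m
r_min = |L1 - L2| = 4.6 m
Area = pi*(r_max^2 - r_min^2)
= pi*(88.36 - 21.16)
= pi * 67.2
= 211.115 m^2


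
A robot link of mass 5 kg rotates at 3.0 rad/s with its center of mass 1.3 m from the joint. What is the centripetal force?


F = m * omega^2 * r
= 5 * 3.0^2 * 1.3
= 5 * 9.0 * 1.3
= 58.5 N


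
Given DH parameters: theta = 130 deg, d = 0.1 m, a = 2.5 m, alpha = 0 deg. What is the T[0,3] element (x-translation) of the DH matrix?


T[0,3] = a * cos(theta)
= 2.5 * cos(130 deg)
= 2.5 * -0.6428
= -1.607


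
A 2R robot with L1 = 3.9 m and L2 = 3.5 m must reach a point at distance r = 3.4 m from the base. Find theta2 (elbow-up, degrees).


cos(theta2) = (r^2 - L1^2 - L2^2) / (2*L1*L2)
cos(theta2) = (11.56 - 15.21 - 12.25) / 27.3
cos(theta2) = -0.582418
theta2 = 125.6208 degrees


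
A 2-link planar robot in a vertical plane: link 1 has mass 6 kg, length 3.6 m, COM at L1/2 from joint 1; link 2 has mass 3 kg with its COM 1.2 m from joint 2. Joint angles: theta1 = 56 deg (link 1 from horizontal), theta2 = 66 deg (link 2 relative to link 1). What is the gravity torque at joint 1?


Horizontal distance from joint 1 to link-1 COM:
  x_c1 = (L1/2)*cos(t1) = 1.8 * 0.5592 = 1.0065 m
Horizontal distance from joint 1 to link-2 COM:
  x_c2 = L1*cos(t1) + Lc2*cos(t1+t2)
       = 3.6*0.5592 + 1.2*-0.5299 = 1.3772 m
tau1 = m1*g*x_c1 + m2*g*x_c2
     = 6*9.81*1.0065 + 3*9.81*1.3772
     = 59.2454 + 40.5307
     = 99.7761 Nm


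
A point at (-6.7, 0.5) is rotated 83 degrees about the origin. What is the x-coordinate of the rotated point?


x' = x*cos(theta) - y*sin(theta)
cos(83 deg) = 0.1219, sin(83 deg) = 0.9925
x' = -6.7 * 0.1219 - 0.5 * 0.9925
= -0.8165 - 0.4963
= -1.3128


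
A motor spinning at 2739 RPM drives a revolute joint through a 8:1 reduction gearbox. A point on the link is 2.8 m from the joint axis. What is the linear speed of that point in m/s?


omega_motor = 2739 * 2*pi/60 = 286.8274 rad/s
omega_joint = omega_motor / 8 = 35.8534 rad/s
v = omega_joint * r = 35.8534 * 2.8
= 100.3896 m/s


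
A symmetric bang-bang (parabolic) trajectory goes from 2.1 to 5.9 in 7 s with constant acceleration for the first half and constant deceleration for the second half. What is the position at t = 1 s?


Symmetric rest-to-rest: each phase covers (pf-p0)/2 in time T/2. 0.5*a*(T/2)^2 = (pf-p0)/2 => a = 4*(pf-p0)/T^2
a = 4*(5.9-2.1)/7^2 = 0.3102
t = 1 is in the acceleration phase (t <= T/2).
p = p0 + 0.5*a*t^2 = 2.1 + 0.5*0.3102*1^2
= 2.2551


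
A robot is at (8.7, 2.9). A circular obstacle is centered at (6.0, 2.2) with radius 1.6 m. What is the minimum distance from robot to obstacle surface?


center_dist = sqrt((8.7-6.0)^2 + (2.9-2.2)^2)
= sqrt(7.29 + 0.49)
= 2.7893
min_dist = center_dist - radius = 2.7893 - 1.6 = 1.1893 m


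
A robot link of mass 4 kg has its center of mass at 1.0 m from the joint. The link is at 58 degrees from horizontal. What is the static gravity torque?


tau = m*g*L*cos(angle)
= 4 * 9.81 * 1.0 * cos(58 deg)
= 4 * 9.81 * 1.0 * 0.5299
= 20.794 Nm


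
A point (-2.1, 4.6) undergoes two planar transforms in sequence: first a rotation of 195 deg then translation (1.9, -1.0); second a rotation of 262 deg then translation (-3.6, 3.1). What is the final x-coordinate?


After transform 1:
x1 = cos(195)*-2.1 - sin(195)*4.6 + 1.9 = 5.119
y1 = sin(195)*-2.1 + cos(195)*4.6 + -1.0 = -4.8997
After transform 2:
x2 = cos(262)*5.119 - sin(262)*-4.8997 + -3.6
= -9.1645


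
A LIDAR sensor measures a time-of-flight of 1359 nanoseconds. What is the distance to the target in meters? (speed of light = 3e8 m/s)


tof = 1359 ns = 1.359e-06 s
dist = c * tof / 2
= 3e8 * 1.359e-06 / 2
= 203.85 m


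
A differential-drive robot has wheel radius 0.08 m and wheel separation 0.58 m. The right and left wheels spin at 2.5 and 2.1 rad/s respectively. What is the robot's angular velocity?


vR = r*wR = 0.08*2.5 = 0.2 m/s
vL = r*wL = 0.08*2.1 = 0.168 m/s
v = (vR+vL)/2 = 0.184 m/s
omega = (vR-vL)/L = 0.0552 rad/s
angular velocity = 0.0552 rad/s


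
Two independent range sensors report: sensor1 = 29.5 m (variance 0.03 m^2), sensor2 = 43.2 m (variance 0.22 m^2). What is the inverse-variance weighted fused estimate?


w1 = (1/var1) / (1/var1 + 1/var2)
   = 33.3333 / (33.3333 + 4.5455) = 0.88
w2 = 1 - w1 = 0.12
fused = w1*s1 + w2*s2 = 25.96 + 5.184
= 31.144 m


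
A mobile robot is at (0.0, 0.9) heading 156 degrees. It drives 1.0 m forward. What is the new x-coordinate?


x_new = x0 + d*cos(theta)
= 0.0 + 1.0*cos(156)
= 0.0 + -0.9135
= -0.9135


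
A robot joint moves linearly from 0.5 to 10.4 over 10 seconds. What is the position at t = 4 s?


s = t/T = 4/10 = 0.4
p(t) = p0 + (pf-p0)*s
= 0.5 + (10.4 - 0.5) * 0.4
= 4.46


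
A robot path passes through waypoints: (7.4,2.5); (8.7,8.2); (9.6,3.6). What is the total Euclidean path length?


Segment lengths:
  seg1 = sqrt((1.3)^2 + (5.7)^2) = 5.8464
  seg2 = sqrt((0.9)^2 + (-4.6)^2) = 4.6872
Total = 10.5336


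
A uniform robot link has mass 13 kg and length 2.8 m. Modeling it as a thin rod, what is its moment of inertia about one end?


I = (1/3) * m * L^2
= (1/3) * 13 * 2.8^2
= 0.333333 * 13 * 7.84
= 33.9733 kg*m^2


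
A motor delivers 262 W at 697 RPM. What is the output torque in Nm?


omega = 697 * 2*pi/60 = 72.9897 rad/s
tau = P / omega = 262 / 72.9897
= 3.5895 Nm


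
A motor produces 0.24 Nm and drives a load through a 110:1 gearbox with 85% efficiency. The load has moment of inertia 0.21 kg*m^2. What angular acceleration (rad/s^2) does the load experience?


tau_out = tau_motor * N * eta
= 0.24 * 110 * 0.85 = 22.44 Nm
alpha = tau_out / I = 22.44 / 0.21
= 106.8571 rad/s^2


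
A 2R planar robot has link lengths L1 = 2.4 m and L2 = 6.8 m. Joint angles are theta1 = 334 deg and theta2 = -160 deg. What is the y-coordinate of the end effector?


Convert angles to radians: theta1 = 5.8294, theta2 = -2.7925
y = L1*sin(theta1) + L2*sin(theta1+theta2)
y = -1.0521 + 0.7108
y = -0.3413


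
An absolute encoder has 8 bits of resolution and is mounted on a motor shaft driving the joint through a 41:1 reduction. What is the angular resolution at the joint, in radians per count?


counts = 2^8 = 256
effective counts at joint = 256 * 41 = 10496
resolution = 2*pi / 10496
= 5.9863e-04 rad/count


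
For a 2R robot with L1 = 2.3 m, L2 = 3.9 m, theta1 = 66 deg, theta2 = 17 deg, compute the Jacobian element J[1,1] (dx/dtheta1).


J[1,1] = -L1*sin(t1) - L2*sin(t1+t2)
= -2.3*sin(66) - 3.9*sin(83)
= -5.9721


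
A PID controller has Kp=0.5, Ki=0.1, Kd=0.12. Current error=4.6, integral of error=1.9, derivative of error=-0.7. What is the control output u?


u = Kp*e + Ki*int(e) + Kd*de/dt
= 0.5*4.6 + 0.1*1.9 + 0.12*(-0.7)
= 2.3 + 0.19 + -0.084
= 2.406


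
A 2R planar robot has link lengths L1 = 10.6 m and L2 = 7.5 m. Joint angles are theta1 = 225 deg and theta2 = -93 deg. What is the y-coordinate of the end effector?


Convert angles to radians: theta1 = 3.927, theta2 = -1.6232
y = L1*sin(theta1) + L2*sin(theta1+theta2)
y = -7.4953 + 5.5736
y = -1.9217


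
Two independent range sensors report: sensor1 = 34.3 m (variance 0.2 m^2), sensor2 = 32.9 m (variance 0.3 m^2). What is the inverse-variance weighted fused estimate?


w1 = (1/var1) / (1/var1 + 1/var2)
   = 5.0 / (5.0 + 3.3333) = 0.6
w2 = 1 - w1 = 0.4
fused = w1*s1 + w2*s2 = 20.58 + 13.16
= 33.74 m


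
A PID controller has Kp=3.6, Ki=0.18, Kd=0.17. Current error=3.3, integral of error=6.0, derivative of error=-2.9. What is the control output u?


u = Kp*e + Ki*int(e) + Kd*de/dt
= 3.6*3.3 + 0.18*6.0 + 0.17*(-2.9)
= 11.88 + 1.08 + -0.493
= 12.467


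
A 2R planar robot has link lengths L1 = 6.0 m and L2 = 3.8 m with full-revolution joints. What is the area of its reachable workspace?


r_max = L1 + L2 = 9.8 m
r_min = |L1 - L2| = 2.2 m
Area = pi*(r_max^2 - r_min^2)
= pi*(96.04 - 4.84)
= pi * 91.2
= 286.5133 m^2


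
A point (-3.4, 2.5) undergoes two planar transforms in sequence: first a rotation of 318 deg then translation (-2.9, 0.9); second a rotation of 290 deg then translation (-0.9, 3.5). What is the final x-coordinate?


After transform 1:
x1 = cos(318)*-3.4 - sin(318)*2.5 + -2.9 = -3.7539
y1 = sin(318)*-3.4 + cos(318)*2.5 + 0.9 = 5.0329
After transform 2:
x2 = cos(290)*-3.7539 - sin(290)*5.0329 + -0.9
= 2.5455


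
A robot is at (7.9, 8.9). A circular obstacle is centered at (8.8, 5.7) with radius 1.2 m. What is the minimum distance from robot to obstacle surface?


center_dist = sqrt((7.9-8.8)^2 + (8.9-5.7)^2)
= sqrt(0.81 + 10.24)
= 3.3242
min_dist = center_dist - radius = 3.3242 - 1.2 = 2.1242 m


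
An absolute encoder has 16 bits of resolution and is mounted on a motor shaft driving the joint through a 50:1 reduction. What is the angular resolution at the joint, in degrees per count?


counts = 2^16 = 65536
effective counts at joint = 65536 * 50 = 3276800
resolution = 360 / 3276800
= 1.0986e-04 deg/count


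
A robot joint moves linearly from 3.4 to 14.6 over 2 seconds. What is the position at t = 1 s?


s = t/T = 1/2 = 0.5
p(t) = p0 + (pf-p0)*s
= 3.4 + (14.6 - 3.4) * 0.5
= 9.0


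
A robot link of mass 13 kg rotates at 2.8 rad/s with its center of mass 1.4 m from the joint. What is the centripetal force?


F = m * omega^2 * r
= 13 * 2.8^2 * 1.4
= 13 * 7.84 * 1.4
= 142.688 N


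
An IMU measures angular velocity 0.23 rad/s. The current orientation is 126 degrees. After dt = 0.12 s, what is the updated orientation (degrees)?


delta_theta = w * dt = 0.23 * 0.12 = 0.0276 rad
= 1.5814 deg
theta_new = 126 + 1.5814 = 127.5814 deg


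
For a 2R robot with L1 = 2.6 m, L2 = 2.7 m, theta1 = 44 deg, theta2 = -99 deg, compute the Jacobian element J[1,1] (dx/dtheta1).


J[1,1] = -L1*sin(t1) - L2*sin(t1+t2)
= -2.6*sin(44) - 2.7*sin(-55)
= 0.4056


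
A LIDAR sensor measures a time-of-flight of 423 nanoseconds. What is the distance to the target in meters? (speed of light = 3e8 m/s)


tof = 423 ns = 4.23e-07 s
dist = c * tof / 2
= 3e8 * 4.23e-07 / 2
= 63.45 m


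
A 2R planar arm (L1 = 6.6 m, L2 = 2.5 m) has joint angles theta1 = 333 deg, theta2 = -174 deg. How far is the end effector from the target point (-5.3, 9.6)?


End effector via forward kinematics:
x = L1*cos(t1) + L2*cos(t1+t2) = 3.5467
y = L1*sin(t1) + L2*sin(t1+t2) = -2.1004
Distance to target:
d = sqrt((-5.3 - 3.5467)^2 + (9.6 - -2.1004)^2)
= sqrt(78.264 + 136.8998)
= 14.6685 m


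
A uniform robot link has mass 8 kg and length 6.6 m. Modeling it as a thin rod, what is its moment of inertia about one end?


I = (1/3) * m * L^2
= (1/3) * 8 * 6.6^2
= 0.333333 * 8 * 43.56
= 116.16 kg*m^2


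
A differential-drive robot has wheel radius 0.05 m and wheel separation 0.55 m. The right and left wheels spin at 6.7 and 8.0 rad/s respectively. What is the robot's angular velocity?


vR = r*wR = 0.05*6.7 = 0.335 m/s
vL = r*wL = 0.05*8.0 = 0.4 m/s
v = (vR+vL)/2 = 0.3675 m/s
omega = (vR-vL)/L = -0.1182 rad/s
angular velocity = -0.1182 rad/s


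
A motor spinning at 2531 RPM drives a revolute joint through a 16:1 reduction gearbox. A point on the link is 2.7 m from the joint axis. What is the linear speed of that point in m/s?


omega_motor = 2531 * 2*pi/60 = 265.0457 rad/s
omega_joint = omega_motor / 16 = 16.5654 rad/s
v = omega_joint * r = 16.5654 * 2.7
= 44.7265 m/s


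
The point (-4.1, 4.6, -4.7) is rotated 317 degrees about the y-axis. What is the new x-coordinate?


Rotation about y-axis: x' = x*cos(theta) + z*sin(theta)
= -4.1 * 0.7314 + -4.7 * -0.682
= 0.2068


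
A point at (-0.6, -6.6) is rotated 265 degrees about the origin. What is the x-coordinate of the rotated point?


x' = x*cos(theta) - y*sin(theta)
cos(265 deg) = -0.0872, sin(265 deg) = -0.9962
x' = -0.6 * -0.0872 - -6.6 * -0.9962
= 0.0523 - 6.5749
= -6.5226


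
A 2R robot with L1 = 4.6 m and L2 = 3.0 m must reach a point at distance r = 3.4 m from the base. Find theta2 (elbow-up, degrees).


cos(theta2) = (r^2 - L1^2 - L2^2) / (2*L1*L2)
cos(theta2) = (11.56 - 21.16 - 9.0) / 27.6
cos(theta2) = -0.673913
theta2 = 132.3698 degrees


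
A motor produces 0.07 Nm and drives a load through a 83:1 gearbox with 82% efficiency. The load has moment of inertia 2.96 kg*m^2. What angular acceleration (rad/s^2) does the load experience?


tau_out = tau_motor * N * eta
= 0.07 * 83 * 0.82 = 4.7642 Nm
alpha = tau_out / I = 4.7642 / 2.96
= 1.6095 rad/s^2


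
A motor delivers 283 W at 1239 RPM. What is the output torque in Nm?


omega = 1239 * 2*pi/60 = 129.7478 rad/s
tau = P / omega = 283 / 129.7478
= 2.1812 Nm


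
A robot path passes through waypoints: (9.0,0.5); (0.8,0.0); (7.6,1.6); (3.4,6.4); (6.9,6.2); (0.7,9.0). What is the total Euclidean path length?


Segment lengths:
  seg1 = sqrt((-8.2)^2 + (-0.5)^2) = 8.2152
  seg2 = sqrt((6.8)^2 + (1.6)^2) = 6.9857
  seg3 = sqrt((-4.2)^2 + (4.8)^2) = 6.3781
  seg4 = sqrt((3.5)^2 + (-0.2)^2) = 3.5057
  seg5 = sqrt((-6.2)^2 + (2.8)^2) = 6.8029
Total = 31.8877


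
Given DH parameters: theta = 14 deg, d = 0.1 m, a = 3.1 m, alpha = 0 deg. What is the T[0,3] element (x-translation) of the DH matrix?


T[0,3] = a * cos(theta)
= 3.1 * cos(14 deg)
= 3.1 * 0.9703
= 3.0079


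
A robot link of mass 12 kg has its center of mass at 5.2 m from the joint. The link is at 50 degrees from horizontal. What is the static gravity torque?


tau = m*g*L*cos(angle)
= 12 * 9.81 * 5.2 * cos(50 deg)
= 12 * 9.81 * 5.2 * 0.6428
= 393.4786 Nm


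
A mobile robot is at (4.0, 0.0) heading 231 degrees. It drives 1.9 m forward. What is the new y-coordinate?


y_new = y0 + d*sin(theta)
= 0.0 + 1.9*sin(231)
= 0.0 + -1.4766
= -1.4766


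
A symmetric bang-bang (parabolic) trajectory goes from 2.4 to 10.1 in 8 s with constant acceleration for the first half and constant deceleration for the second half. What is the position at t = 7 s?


Symmetric rest-to-rest: each phase covers (pf-p0)/2 in time T/2. 0.5*a*(T/2)^2 = (pf-p0)/2 => a = 4*(pf-p0)/T^2
a = 4*(10.1-2.4)/8^2 = 0.4812
t = 7 is in the deceleration phase (t > T/2).
p = pf - 0.5*a*(T-t)^2 = 10.1 - 0.5*0.4812*1^2
= 9.8594


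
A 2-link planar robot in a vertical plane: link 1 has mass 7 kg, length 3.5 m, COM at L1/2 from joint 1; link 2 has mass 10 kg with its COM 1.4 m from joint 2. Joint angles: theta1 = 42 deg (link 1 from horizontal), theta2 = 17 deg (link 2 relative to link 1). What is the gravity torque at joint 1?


Horizontal distance from joint 1 to link-1 COM:
  x_c1 = (L1/2)*cos(t1) = 1.75 * 0.7431 = 1.3005 m
Horizontal distance from joint 1 to link-2 COM:
  x_c2 = L1*cos(t1) + Lc2*cos(t1+t2)
       = 3.5*0.7431 + 1.4*0.515 = 3.3221 m
tau1 = m1*g*x_c1 + m2*g*x_c2
     = 7*9.81*1.3005 + 10*9.81*3.3221
     = 89.3056 + 325.8941
     = 415.1997 Nm


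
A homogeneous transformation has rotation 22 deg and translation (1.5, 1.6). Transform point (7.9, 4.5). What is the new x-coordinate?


x' = cos(theta)*px - sin(theta)*py + tx
= 0.9272*7.9 - 0.3746*4.5 + 1.5
= 7.139


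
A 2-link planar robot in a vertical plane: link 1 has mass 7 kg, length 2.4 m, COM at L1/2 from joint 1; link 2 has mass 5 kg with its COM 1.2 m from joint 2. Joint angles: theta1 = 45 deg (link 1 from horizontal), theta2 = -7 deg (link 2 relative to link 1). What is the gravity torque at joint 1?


Horizontal distance from joint 1 to link-1 COM:
  x_c1 = (L1/2)*cos(t1) = 1.2 * 0.7071 = 0.8485 m
Horizontal distance from joint 1 to link-2 COM:
  x_c2 = L1*cos(t1) + Lc2*cos(t1+t2)
       = 2.4*0.7071 + 1.2*0.788 = 2.6427 m
tau1 = m1*g*x_c1 + m2*g*x_c2
     = 7*9.81*0.8485 + 5*9.81*2.6427
     = 58.2684 + 129.6229
     = 187.8914 Nm


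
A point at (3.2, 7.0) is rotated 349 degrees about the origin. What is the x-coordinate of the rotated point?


x' = x*cos(theta) - y*sin(theta)
cos(349 deg) = 0.9816, sin(349 deg) = -0.1908
x' = 3.2 * 0.9816 - 7.0 * -0.1908
= 3.1412 - -1.3357
= 4.4769


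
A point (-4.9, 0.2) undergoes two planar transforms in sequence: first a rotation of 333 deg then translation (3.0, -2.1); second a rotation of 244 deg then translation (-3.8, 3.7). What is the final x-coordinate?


After transform 1:
x1 = cos(333)*-4.9 - sin(333)*0.2 + 3.0 = -1.2751
y1 = sin(333)*-4.9 + cos(333)*0.2 + -2.1 = 0.3028
After transform 2:
x2 = cos(244)*-1.2751 - sin(244)*0.3028 + -3.8
= -2.9689


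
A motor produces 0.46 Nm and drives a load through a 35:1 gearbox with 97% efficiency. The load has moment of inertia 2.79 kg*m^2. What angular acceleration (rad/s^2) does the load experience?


tau_out = tau_motor * N * eta
= 0.46 * 35 * 0.97 = 15.617 Nm
alpha = tau_out / I = 15.617 / 2.79
= 5.5975 rad/s^2


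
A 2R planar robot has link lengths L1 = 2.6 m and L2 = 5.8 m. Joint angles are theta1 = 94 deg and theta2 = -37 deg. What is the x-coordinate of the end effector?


Convert angles to radians: theta1 = 1.6406, theta2 = -0.6458
x = L1*cos(theta1) + L2*cos(theta1+theta2)
x = -0.1814 + 3.1589
x = 2.9775


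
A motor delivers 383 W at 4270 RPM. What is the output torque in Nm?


omega = 4270 * 2*pi/60 = 447.1534 rad/s
tau = P / omega = 383 / 447.1534
= 0.8565 Nm


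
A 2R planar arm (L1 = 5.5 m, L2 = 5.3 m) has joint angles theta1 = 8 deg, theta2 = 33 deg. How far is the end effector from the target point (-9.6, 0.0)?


End effector via forward kinematics:
x = L1*cos(t1) + L2*cos(t1+t2) = 9.4464
y = L1*sin(t1) + L2*sin(t1+t2) = 4.2426
Distance to target:
d = sqrt((-9.6 - 9.4464)^2 + (0.0 - 4.2426)^2)
= sqrt(362.7667 + 17.9994)
= 19.5132 m
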